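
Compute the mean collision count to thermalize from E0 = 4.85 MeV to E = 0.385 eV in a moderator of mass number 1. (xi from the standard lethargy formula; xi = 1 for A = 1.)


xi = 1 + (A-1)^2/(2A)*ln((A-1)/(A+1)) = 1 (for A = 1)
n = ln(E0/E) / xi
n = ln(4.85e6 / 0.385) / 1
n = ln(1.259740e+07) / 1 = 16.349

16.349


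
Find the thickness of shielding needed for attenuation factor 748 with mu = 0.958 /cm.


x = ln(factor) / mu
x = ln(748) / 0.958
x = 6.9075 cm

6.9075


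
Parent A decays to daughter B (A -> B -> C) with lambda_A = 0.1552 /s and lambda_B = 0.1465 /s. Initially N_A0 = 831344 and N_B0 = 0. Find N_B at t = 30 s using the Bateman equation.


N_B(t) = lambda_A * N_A0 / (lambda_B - lambda_A) * [exp(-lambda_A*t) - exp(-lambda_B*t)]
exp(-0.1552*30) = 0.009504404; exp(-0.1465*30) = 0.01233888
N_B = 0.1552 * 831344 / (0.1465 - 0.1552) * (0.009504404 - 0.01233888)
N_B = 42036

42036


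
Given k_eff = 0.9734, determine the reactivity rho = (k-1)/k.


rho = (k_eff - 1) / k_eff
rho = (0.9734 - 1) / 0.9734
rho = -0.027327

-0.027327


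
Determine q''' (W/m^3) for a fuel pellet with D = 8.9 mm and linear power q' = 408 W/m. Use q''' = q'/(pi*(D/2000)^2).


r = D / 2 / 1000 = 8.9 / 2 / 1000 = 0.00445 m
q''' = q' / (pi * r^2)
q''' = 408 / (pi * 0.00445^2)
q''' = 6.5583e+06 W/m^3

6.5583e+06


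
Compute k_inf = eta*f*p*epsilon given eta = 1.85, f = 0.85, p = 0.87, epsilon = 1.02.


k_inf = eta * f * p * epsilon
k_inf = 1.85 * 0.85 * 0.87 * 1.02
k_inf = 1.3954

1.3954


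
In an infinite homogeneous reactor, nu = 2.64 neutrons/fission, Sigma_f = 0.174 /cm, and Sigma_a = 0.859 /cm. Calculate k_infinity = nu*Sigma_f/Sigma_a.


k_inf = nu * Sigma_f / Sigma_a
k_inf = 2.64 * 0.174 / 0.859
k_inf = 0.53476

0.53476


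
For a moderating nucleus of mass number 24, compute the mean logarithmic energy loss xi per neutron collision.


xi = 1 + (A-1)^2/(2A) * ln((A-1)/(A+1))
xi = 1 + (24-1)^2/(2*24) * ln((24-1)/(24 +1))
xi = 0.081065

0.081065


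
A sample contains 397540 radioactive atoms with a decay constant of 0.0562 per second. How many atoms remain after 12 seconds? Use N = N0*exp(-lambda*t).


N = N0 * exp(-lambda * t)
N = 397540 * exp(-0.0562 * 12)
N = 202532

202532


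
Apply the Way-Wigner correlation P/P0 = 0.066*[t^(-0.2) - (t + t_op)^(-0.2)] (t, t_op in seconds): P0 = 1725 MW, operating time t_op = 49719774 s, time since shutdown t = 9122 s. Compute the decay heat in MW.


P/P0 = 0.066 * [t^(-0.2) - (t + t_op)^(-0.2)]
P/P0 = 0.066 * [9122^(-0.2) - (9122 + 49719774)^(-0.2)]
P/P0 = 0.066 * [0.1614292 - 0.02888539] = 0.008747891
P = 1725 * 0.008747891 = 15.090 MW

15.090


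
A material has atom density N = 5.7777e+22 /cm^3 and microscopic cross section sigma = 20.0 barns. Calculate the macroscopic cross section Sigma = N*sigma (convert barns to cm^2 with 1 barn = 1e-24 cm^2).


Sigma = N * sigma_barns * 1e-24
Sigma = 5.7777e+22 * 20.0 * 1e-24
Sigma = 1.1555 /cm

1.1555


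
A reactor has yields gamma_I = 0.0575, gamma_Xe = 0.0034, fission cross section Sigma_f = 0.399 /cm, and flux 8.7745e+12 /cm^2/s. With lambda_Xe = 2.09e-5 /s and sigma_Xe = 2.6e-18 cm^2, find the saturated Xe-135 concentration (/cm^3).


Xe_eq = (gamma_I + gamma_Xe) * Sigma_f * phi / (lambda_Xe + sigma_Xe * phi)
Numerator = (0.0575 + 0.0034) * 0.399 * 8.7745e+12 = 2.132125e+11
Denominator = 2.09e-5 + 2.6e-18 * 8.7745e+12 = 4.371370e-05
Xe_eq = 2.132125e+11 / 4.371370e-05 = 4.8775e+15 /cm^3

4.8775e+15


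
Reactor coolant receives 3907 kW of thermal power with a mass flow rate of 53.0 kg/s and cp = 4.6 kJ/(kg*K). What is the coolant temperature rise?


dT = Q / (m_dot * cp)
dT = 3907 / (53.0 * 4.6)
dT = 16.025 C

16.025


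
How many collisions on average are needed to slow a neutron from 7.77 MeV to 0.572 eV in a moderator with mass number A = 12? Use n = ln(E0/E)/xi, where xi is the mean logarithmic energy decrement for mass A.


xi = 1 + (A-1)^2/(2A)*ln((A-1)/(A+1)) = 0.1577690 (for A = 12)
n = ln(E0/E) / xi
n = ln(7.77e6 / 0.572) / 0.1577690
n = ln(1.358392e+07) / 0.1577690 = 104.10

104.10


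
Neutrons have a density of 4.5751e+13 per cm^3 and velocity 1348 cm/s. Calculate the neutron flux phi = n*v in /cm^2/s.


phi = n * v
phi = 4.5751e+13 * 1348
phi = 6.1672e+16 /cm^2/s

6.1672e+16


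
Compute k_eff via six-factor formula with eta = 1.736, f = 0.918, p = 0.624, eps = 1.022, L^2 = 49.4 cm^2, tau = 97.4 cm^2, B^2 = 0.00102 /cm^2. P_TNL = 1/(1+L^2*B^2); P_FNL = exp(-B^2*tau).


k_inf = eta*f*p*eps = 1.736*0.918*0.624*1.022 = 1.016314
P_TNL = 1/(1 + L^2*B^2) = 1/(1 + 49.4*0.00102) = 0.9520292
P_FNL = exp(-B^2*tau) = exp(-0.00102*97.4) = 0.9054276
k_eff = k_inf * P_TNL * P_FNL = 1.016314 * 0.9520292 * 0.9054276
k_eff = 0.87606

0.87606


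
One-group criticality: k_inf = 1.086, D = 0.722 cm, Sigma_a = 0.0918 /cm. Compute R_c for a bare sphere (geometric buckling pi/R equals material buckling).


L^2 = D / Sigma_a = 0.722 / 0.0918 = 7.864924 cm^2
B_m^2 = (k_inf - 1) / L^2 = (1.086 - 1) / 7.864924 = 0.01093463 /cm^2
For a bare sphere: B_g = pi/R, so R_c = pi / sqrt(B_m^2)
R_c = pi / sqrt(0.01093463) = 30.043 cm

30.043


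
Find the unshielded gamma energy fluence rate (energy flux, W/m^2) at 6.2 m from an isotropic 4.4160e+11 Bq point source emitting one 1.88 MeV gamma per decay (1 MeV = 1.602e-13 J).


psi = A * E * 1.602e-13 / (4*pi*r^2)
psi = 4.4160e+11 * 1.88 * 1.602e-13 / (4*pi*6.2^2)
psi = 2.7533e-04 W/m^2

2.7533e-04


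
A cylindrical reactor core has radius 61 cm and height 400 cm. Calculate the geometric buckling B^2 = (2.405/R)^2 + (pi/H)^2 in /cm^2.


B^2 = (2.405/R)^2 + (pi/H)^2
B^2 = (2.405/61)^2 + (pi/400)^2
B^2 = 0.0016161 /cm^2

0.0016161


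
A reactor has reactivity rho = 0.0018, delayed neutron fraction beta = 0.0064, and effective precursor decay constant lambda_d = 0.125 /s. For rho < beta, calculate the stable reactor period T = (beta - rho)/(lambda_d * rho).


T = (beta - rho) / (lambda_d * rho)
T = (0.0064 - 0.0018) / (0.125 * 0.0018)
T = 20.444 s

20.444


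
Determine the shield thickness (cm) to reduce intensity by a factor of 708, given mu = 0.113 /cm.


x = ln(factor) / mu
x = ln(708) / 0.113
x = 58.075 cm

58.075


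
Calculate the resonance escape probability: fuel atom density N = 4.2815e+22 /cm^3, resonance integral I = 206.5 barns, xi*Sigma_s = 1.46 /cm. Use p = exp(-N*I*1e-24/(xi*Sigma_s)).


p = exp(-N * I * 1e-24 / (xi*Sigma_s))
p = exp(-4.2815e+22 * 206.5 * 1e-24 / 1.46)
p = 0.0023445

0.0023445


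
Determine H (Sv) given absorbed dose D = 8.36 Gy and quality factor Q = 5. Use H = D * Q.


H = D * Q
H = 8.36 * 5
H = 41.800 Sv

41.800


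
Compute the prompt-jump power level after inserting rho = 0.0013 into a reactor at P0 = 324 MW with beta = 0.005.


P1/P0 = beta / (beta - rho)
P1/P0 = 0.005 / (0.005 - 0.0013) = 1.351351
P1 = 324 * 1.351351 = 437.84 MW

437.84


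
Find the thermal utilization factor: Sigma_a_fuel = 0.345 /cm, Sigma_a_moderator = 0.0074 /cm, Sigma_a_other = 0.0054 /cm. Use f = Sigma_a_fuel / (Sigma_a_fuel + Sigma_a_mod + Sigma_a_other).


f = Sigma_a_fuel / (Sigma_a_fuel + Sigma_a_mod + Sigma_a_other)
f = 0.345 / (0.345 + 0.0074 + 0.0054)
f = 0.96423

0.96423


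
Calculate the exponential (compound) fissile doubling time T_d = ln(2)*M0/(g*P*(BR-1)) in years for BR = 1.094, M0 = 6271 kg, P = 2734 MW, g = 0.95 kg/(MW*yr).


Breeding gain G = BR - 1 = 1.094 - 1 = 0.094
Fissile production rate = g * P * G = 0.95 * 2734 * 0.094 = 244.1462 kg/yr
T_d = ln(2) * M0 / (g * P * G)
T_d = ln(2) * 6271 / 244.1462 = 17.804 yr

17.804


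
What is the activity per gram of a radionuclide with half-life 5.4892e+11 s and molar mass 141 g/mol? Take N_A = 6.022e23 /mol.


lambda = ln(2) / t_half = ln(2) / 5.4892e+11 = 1.262747e-12 /s
SA = lambda * N_A / M
SA = 1.262747e-12 * 6.022e23 / 141
SA = 5.3931e+09 Bq/g

5.3931e+09


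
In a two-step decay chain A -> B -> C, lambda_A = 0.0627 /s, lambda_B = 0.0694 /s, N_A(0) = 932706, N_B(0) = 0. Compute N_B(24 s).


N_B(t) = lambda_A * N_A0 / (lambda_B - lambda_A) * [exp(-lambda_A*t) - exp(-lambda_B*t)]
exp(-0.0627*24) = 0.2220617; exp(-0.0694*24) = 0.1890772
N_B = 0.0627 * 932706 / (0.0694 - 0.0627) * (0.2220617 - 0.1890772)
N_B = 287904

287904


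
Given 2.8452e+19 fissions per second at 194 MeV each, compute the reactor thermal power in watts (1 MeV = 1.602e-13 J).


P = fission_rate * E_MeV * 1.602e-13
P = 2.8452e+19 * 194 * 1.602e-13
P = 8.8425e+08 W

8.8425e+08


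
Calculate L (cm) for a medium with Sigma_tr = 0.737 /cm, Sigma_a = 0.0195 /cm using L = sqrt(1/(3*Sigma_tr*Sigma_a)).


D = 1 / (3 * Sigma_tr) = 1 / (3 * 0.737) = 0.4522840 cm
L = sqrt(D / Sigma_a)
L = sqrt(0.4522840 / 0.0195)
L = 4.8160 cm

4.8160


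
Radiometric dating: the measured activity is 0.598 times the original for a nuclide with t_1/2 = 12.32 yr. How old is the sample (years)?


lambda = ln(2) / t_half = ln(2) / 12.32 = 0.05626195 /yr
t = -ln(A/A0) / lambda
t = -ln(0.598) / 0.05626195
t = 9.1388 yr

9.1388


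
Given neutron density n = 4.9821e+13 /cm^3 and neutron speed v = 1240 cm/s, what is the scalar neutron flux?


phi = n * v
phi = 4.9821e+13 * 1240
phi = 6.1778e+16 /cm^2/s

6.1778e+16


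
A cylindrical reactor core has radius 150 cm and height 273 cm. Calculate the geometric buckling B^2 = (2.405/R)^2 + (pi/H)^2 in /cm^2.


B^2 = (2.405/R)^2 + (pi/H)^2
B^2 = (2.405/150)^2 + (pi/273)^2
B^2 = 3.8949e-04 /cm^2

3.8949e-04


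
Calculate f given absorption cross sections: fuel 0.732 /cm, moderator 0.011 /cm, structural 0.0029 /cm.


f = Sigma_a_fuel / (Sigma_a_fuel + Sigma_a_mod + Sigma_a_other)
f = 0.732 / (0.732 + 0.011 + 0.0029)
f = 0.98136

0.98136


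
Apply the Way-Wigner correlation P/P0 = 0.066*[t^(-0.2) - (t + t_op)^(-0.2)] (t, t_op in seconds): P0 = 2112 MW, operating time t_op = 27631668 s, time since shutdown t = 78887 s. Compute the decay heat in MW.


P/P0 = 0.066 * [t^(-0.2) - (t + t_op)^(-0.2)]
P/P0 = 0.066 * [78887^(-0.2) - (78887 + 27631668)^(-0.2)]
P/P0 = 0.066 * [0.1048574 - 0.03246915] = 0.004777625
P = 2112 * 0.004777625 = 10.090 MW

10.090


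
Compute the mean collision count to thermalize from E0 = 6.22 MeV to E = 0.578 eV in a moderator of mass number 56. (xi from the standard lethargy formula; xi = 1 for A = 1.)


xi = 1 + (A-1)^2/(2A)*ln((A-1)/(A+1)) = 0.03529286 (for A = 56)
n = ln(E0/E) / xi
n = ln(6.22e6 / 0.578) / 0.03529286
n = ln(1.076125e+07) / 0.03529286 = 458.77

458.77


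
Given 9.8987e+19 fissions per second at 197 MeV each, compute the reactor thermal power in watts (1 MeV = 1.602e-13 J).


P = fission_rate * E_MeV * 1.602e-13
P = 9.8987e+19 * 197 * 1.602e-13
P = 3.1240e+09 W

3.1240e+09


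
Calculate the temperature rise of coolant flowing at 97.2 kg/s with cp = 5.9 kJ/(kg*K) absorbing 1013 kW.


dT = Q / (m_dot * cp)
dT = 1013 / (97.2 * 5.9)
dT = 1.7664 C

1.7664


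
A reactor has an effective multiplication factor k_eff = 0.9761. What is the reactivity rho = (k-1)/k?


rho = (k_eff - 1) / k_eff
rho = (0.9761 - 1) / 0.9761
rho = -0.024485

-0.024485


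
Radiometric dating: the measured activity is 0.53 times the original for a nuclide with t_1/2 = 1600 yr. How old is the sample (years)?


lambda = ln(2) / t_half = ln(2) / 1600 = 4.332170e-04 /yr
t = -ln(A/A0) / lambda
t = -ln(0.53) / 4.332170e-04
t = 1465.5 yr

1465.5


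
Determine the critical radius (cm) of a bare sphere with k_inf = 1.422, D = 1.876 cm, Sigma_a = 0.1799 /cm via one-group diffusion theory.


L^2 = D / Sigma_a = 1.876 / 0.1799 = 10.42802 cm^2
B_m^2 = (k_inf - 1) / L^2 = (1.422 - 1) / 10.42802 = 0.04046789 /cm^2
For a bare sphere: B_g = pi/R, so R_c = pi / sqrt(B_m^2)
R_c = pi / sqrt(0.04046789) = 15.617 cm

15.617


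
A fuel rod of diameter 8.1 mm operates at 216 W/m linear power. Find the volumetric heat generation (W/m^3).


r = D / 2 / 1000 = 8.1 / 2 / 1000 = 0.00405 m
q''' = q' / (pi * r^2)
q''' = 216 / (pi * 0.00405^2)
q''' = 4.1917e+06 W/m^3

4.1917e+06


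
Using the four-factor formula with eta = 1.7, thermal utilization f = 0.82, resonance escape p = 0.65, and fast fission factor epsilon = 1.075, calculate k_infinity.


k_inf = eta * f * p * epsilon
k_inf = 1.7 * 0.82 * 0.65 * 1.075
k_inf = 0.97406

0.97406


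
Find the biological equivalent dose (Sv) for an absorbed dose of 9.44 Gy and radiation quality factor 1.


H = D * Q
H = 9.44 * 1
H = 9.4400 Sv

9.4400


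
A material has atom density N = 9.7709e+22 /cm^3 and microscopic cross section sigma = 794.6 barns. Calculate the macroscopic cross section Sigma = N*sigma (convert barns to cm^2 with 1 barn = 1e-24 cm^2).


Sigma = N * sigma_barns * 1e-24
Sigma = 9.7709e+22 * 794.6 * 1e-24
Sigma = 77.640 /cm

77.640


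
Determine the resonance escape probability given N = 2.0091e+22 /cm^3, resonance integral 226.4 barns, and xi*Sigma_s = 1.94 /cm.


p = exp(-N * I * 1e-24 / (xi*Sigma_s))
p = exp(-2.0091e+22 * 226.4 * 1e-24 / 1.94)
p = 0.095882

0.095882


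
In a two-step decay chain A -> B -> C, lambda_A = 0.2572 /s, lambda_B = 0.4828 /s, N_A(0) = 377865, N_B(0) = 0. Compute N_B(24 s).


N_B(t) = lambda_A * N_A0 / (lambda_B - lambda_A) * [exp(-lambda_A*t) - exp(-lambda_B*t)]
exp(-0.2572*24) = 0.002085389; exp(-0.4828*24) = 9.284168e-06
N_B = 0.2572 * 377865 / (0.4828 - 0.2572) * (0.002085389 - 9.284168e-06)
N_B = 894.37

894.37


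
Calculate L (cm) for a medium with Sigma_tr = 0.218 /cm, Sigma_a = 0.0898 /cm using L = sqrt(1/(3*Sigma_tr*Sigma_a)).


D = 1 / (3 * Sigma_tr) = 1 / (3 * 0.218) = 1.529052 cm
L = sqrt(D / Sigma_a)
L = sqrt(1.529052 / 0.0898)
L = 4.1264 cm

4.1264


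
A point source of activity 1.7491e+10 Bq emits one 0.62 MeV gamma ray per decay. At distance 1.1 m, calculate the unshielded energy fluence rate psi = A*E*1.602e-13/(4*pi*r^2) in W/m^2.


psi = A * E * 1.602e-13 / (4*pi*r^2)
psi = 1.7491e+10 * 0.62 * 1.602e-13 / (4*pi*1.1^2)
psi = 1.1425e-04 W/m^2

1.1425e-04


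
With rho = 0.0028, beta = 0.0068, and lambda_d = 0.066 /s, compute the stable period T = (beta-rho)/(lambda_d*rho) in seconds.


T = (beta - rho) / (lambda_d * rho)
T = (0.0068 - 0.0028) / (0.066 * 0.0028)
T = 21.645 s

21.645


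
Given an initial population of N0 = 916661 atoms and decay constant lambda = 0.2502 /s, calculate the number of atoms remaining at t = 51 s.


N = N0 * exp(-lambda * t)
N = 916661 * exp(-0.2502 * 51)
N = 2.6334

2.6334


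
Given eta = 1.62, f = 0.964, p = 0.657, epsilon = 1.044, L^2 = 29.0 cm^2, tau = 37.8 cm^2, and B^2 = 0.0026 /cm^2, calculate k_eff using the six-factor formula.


k_inf = eta*f*p*eps = 1.62*0.964*0.657*1.044 = 1.071169
P_TNL = 1/(1 + L^2*B^2) = 1/(1 + 29.0*0.0026) = 0.9298866
P_FNL = exp(-B^2*tau) = exp(-0.0026*37.8) = 0.9063951
k_eff = k_inf * P_TNL * P_FNL = 1.071169 * 0.9298866 * 0.9063951
k_eff = 0.90283

0.90283


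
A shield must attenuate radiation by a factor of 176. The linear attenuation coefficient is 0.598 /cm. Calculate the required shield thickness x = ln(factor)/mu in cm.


x = ln(factor) / mu
x = ln(176) / 0.598
x = 8.6463 cm

8.6463


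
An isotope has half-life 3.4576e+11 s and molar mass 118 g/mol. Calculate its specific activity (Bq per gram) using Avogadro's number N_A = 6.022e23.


lambda = ln(2) / t_half = ln(2) / 3.4576e+11 = 2.004706e-12 /s
SA = lambda * N_A / M
SA = 2.004706e-12 * 6.022e23 / 118
SA = 1.0231e+10 Bq/g

1.0231e+10


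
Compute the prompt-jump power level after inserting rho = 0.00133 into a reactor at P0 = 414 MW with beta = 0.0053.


P1/P0 = beta / (beta - rho)
P1/P0 = 0.0053 / (0.0053 - 0.00133) = 1.335013
P1 = 414 * 1.335013 = 552.70 MW

552.70


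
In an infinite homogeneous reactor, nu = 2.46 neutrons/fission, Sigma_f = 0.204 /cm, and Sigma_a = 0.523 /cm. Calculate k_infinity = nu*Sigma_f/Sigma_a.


k_inf = nu * Sigma_f / Sigma_a
k_inf = 2.46 * 0.204 / 0.523
k_inf = 0.95954

0.95954


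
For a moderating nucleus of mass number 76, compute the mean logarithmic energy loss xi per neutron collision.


xi = 1 + (A-1)^2/(2A) * ln((A-1)/(A+1))
xi = 1 + (76-1)^2/(2*76) * ln((76-1)/(76 +1))
xi = 0.026086

0.026086


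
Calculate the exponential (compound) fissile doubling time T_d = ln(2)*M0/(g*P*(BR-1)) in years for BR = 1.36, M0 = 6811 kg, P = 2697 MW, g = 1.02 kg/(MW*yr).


Breeding gain G = BR - 1 = 1.36 - 1 = 0.36
Fissile production rate = g * P * G = 1.02 * 2697 * 0.36 = 990.3384 kg/yr
T_d = ln(2) * M0 / (g * P * G)
T_d = ln(2) * 6811 / 990.3384 = 4.7671 yr

4.7671


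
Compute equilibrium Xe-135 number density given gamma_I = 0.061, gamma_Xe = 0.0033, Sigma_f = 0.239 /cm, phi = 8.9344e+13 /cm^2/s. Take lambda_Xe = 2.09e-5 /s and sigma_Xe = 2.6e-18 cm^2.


Xe_eq = (gamma_I + gamma_Xe) * Sigma_f * phi / (lambda_Xe + sigma_Xe * phi)
Numerator = (0.061 + 0.0033) * 0.239 * 8.9344e+13 = 1.373012e+12
Denominator = 2.09e-5 + 2.6e-18 * 8.9344e+13 = 2.531944e-04
Xe_eq = 1.373012e+12 / 2.531944e-04 = 5.4228e+15 /cm^3

5.4228e+15


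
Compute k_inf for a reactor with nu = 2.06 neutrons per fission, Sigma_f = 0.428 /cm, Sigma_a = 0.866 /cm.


k_inf = nu * Sigma_f / Sigma_a
k_inf = 2.06 * 0.428 / 0.866
k_inf = 1.0181

1.0181


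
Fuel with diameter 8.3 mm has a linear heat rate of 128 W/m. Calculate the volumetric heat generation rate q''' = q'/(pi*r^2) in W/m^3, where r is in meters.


r = D / 2 / 1000 = 8.3 / 2 / 1000 = 0.00415 m
q''' = q' / (pi * r^2)
q''' = 128 / (pi * 0.00415^2)
q''' = 2.3657e+06 W/m^3

2.3657e+06


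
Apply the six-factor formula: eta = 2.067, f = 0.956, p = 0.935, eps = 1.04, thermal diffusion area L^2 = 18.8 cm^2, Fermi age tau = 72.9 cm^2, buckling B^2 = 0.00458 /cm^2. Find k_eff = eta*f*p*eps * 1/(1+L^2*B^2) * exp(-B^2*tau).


k_inf = eta*f*p*eps = 2.067*0.956*0.935*1.04 = 1.921513
P_TNL = 1/(1 + L^2*B^2) = 1/(1 + 18.8*0.00458) = 0.9207221
P_FNL = exp(-B^2*tau) = exp(-0.00458*72.9) = 0.7161383
k_eff = k_inf * P_TNL * P_FNL = 1.921513 * 0.9207221 * 0.7161383
k_eff = 1.2670

1.2670


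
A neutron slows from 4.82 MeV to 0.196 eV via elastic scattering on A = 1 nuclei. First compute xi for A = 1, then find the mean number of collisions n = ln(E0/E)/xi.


xi = 1 + (A-1)^2/(2A)*ln((A-1)/(A+1)) = 1 (for A = 1)
n = ln(E0/E) / xi
n = ln(4.82e6 / 0.196) / 1
n = ln(2.459184e+07) / 1 = 17.018

17.018


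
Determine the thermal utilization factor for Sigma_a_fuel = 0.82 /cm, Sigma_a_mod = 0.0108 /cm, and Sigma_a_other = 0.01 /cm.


f = Sigma_a_fuel / (Sigma_a_fuel + Sigma_a_mod + Sigma_a_other)
f = 0.82 / (0.82 + 0.0108 + 0.01)
f = 0.97526

0.97526


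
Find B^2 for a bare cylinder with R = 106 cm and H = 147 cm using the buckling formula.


B^2 = (2.405/R)^2 + (pi/H)^2
B^2 = (2.405/106)^2 + (pi/147)^2
B^2 = 9.7151e-04 /cm^2

9.7151e-04


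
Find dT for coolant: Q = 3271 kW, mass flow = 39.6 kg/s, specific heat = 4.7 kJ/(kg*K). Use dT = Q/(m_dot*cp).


dT = Q / (m_dot * cp)
dT = 3271 / (39.6 * 4.7)
dT = 17.575 C

17.575


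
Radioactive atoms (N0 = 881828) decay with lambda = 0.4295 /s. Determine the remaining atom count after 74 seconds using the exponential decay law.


N = N0 * exp(-lambda * t)
N = 881828 * exp(-0.4295 * 74)
N = 1.3874e-08

1.3874e-08


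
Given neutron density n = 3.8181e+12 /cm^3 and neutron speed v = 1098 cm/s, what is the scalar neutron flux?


phi = n * v
phi = 3.8181e+12 * 1098
phi = 4.1923e+15 /cm^2/s

4.1923e+15


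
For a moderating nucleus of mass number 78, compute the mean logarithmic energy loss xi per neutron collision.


xi = 1 + (A-1)^2/(2A) * ln((A-1)/(A+1))
xi = 1 + (78-1)^2/(2*78) * ln((78-1)/(78 +1))
xi = 0.025423

0.025423


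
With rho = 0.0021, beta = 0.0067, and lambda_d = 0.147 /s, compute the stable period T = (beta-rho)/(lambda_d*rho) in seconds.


T = (beta - rho) / (lambda_d * rho)
T = (0.0067 - 0.0021) / (0.147 * 0.0021)
T = 14.901 s

14.901


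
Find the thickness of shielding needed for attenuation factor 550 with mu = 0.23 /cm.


x = ln(factor) / mu
x = ln(550) / 0.23
x = 27.434 cm

27.434


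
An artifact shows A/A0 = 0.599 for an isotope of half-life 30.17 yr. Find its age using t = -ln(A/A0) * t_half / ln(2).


lambda = ln(2) / t_half = ln(2) / 30.17 = 0.02297472 /yr
t = -ln(A/A0) / lambda
t = -ln(0.599) / 0.02297472
t = 22.307 yr

22.307


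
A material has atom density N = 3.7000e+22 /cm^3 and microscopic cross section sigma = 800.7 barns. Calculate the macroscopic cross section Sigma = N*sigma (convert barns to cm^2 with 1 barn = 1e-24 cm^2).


Sigma = N * sigma_barns * 1e-24
Sigma = 3.7000e+22 * 800.7 * 1e-24
Sigma = 29.626 /cm

29.626


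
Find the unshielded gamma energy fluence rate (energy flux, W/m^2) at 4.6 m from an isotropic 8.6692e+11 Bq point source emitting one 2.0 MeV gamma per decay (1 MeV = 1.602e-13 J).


psi = A * E * 1.602e-13 / (4*pi*r^2)
psi = 8.6692e+11 * 2.0 * 1.602e-13 / (4*pi*4.6^2)
psi = 0.0010446 W/m^2

0.0010446


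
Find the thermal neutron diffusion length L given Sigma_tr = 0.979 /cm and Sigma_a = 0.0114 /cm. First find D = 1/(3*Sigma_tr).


D = 1 / (3 * Sigma_tr) = 1 / (3 * 0.979) = 0.3404835 cm
L = sqrt(D / Sigma_a)
L = sqrt(0.3404835 / 0.0114)
L = 5.4651 cm

5.4651


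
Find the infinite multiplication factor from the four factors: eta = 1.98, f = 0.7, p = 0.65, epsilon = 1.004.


k_inf = eta * f * p * epsilon
k_inf = 1.98 * 0.7 * 0.65 * 1.004
k_inf = 0.90450

0.90450


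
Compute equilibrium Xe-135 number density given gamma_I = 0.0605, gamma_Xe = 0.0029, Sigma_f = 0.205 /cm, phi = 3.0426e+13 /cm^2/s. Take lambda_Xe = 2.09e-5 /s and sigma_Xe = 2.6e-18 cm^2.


Xe_eq = (gamma_I + gamma_Xe) * Sigma_f * phi / (lambda_Xe + sigma_Xe * phi)
Numerator = (0.0605 + 0.0029) * 0.205 * 3.0426e+13 = 3.954467e+11
Denominator = 2.09e-5 + 2.6e-18 * 3.0426e+13 = 1.000076e-04
Xe_eq = 3.954467e+11 / 1.000076e-04 = 3.9542e+15 /cm^3

3.9542e+15


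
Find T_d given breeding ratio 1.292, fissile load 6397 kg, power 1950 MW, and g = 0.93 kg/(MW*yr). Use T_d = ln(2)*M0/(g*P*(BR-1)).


Breeding gain G = BR - 1 = 1.292 - 1 = 0.292
Fissile production rate = g * P * G = 0.93 * 1950 * 0.292 = 529.542 kg/yr
T_d = ln(2) * M0 / (g * P * G)
T_d = ln(2) * 6397 / 529.542 = 8.3734 yr

8.3734


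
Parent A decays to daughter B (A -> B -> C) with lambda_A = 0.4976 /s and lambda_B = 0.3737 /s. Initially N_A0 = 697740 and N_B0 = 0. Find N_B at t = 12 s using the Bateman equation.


N_B(t) = lambda_A * N_A0 / (lambda_B - lambda_A) * [exp(-lambda_A*t) - exp(-lambda_B*t)]
exp(-0.4976*12) = 0.002551178; exp(-0.3737*12) = 0.01128366
N_B = 0.4976 * 697740 / (0.3737 - 0.4976) * (0.002551178 - 0.01128366)
N_B = 24470

24470


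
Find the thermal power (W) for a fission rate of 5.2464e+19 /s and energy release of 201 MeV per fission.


P = fission_rate * E_MeV * 1.602e-13
P = 5.2464e+19 * 201 * 1.602e-13
P = 1.6894e+09 W

1.6894e+09


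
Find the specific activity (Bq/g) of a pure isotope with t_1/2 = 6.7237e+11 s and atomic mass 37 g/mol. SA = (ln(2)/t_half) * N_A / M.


lambda = ln(2) / t_half = ln(2) / 6.7237e+11 = 1.030901e-12 /s
SA = lambda * N_A / M
SA = 1.030901e-12 * 6.022e23 / 37
SA = 1.6779e+10 Bq/g

1.6779e+10


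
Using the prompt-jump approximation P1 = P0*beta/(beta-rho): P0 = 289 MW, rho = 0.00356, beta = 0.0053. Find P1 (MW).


P1/P0 = beta / (beta - rho)
P1/P0 = 0.0053 / (0.0053 - 0.00356) = 3.045977
P1 = 289 * 3.045977 = 880.29 MW

880.29


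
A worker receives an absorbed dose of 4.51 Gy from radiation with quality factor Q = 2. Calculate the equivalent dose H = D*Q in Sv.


H = D * Q
H = 4.51 * 2
H = 9.0200 Sv

9.0200


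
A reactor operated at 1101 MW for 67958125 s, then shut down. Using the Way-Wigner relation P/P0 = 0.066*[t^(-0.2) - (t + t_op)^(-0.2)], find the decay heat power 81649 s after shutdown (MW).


P/P0 = 0.066 * [t^(-0.2) - (t + t_op)^(-0.2)]
P/P0 = 0.066 * [81649^(-0.2) - (81649 + 67958125)^(-0.2)]
P/P0 = 0.066 * [0.1041381 - 0.02712985] = 0.005082545
P = 1101 * 0.005082545 = 5.5959 MW

5.5959


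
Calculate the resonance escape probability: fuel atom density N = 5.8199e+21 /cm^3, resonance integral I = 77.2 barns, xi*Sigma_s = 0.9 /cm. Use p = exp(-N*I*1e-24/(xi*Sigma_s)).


p = exp(-N * I * 1e-24 / (xi*Sigma_s))
p = exp(-5.8199e+21 * 77.2 * 1e-24 / 0.9)
p = 0.60701

0.60701


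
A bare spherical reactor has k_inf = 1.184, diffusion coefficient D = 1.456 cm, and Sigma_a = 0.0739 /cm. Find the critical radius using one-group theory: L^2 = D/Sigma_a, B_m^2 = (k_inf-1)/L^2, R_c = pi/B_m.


L^2 = D / Sigma_a = 1.456 / 0.0739 = 19.70230 cm^2
B_m^2 = (k_inf - 1) / L^2 = (1.184 - 1) / 19.70230 = 0.009339011 /cm^2
For a bare sphere: B_g = pi/R, so R_c = pi / sqrt(B_m^2)
R_c = pi / sqrt(0.009339011) = 32.509 cm

32.509


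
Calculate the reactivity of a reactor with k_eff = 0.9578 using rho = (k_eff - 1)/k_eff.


rho = (k_eff - 1) / k_eff
rho = (0.9578 - 1) / 0.9578
rho = -0.044059

-0.044059


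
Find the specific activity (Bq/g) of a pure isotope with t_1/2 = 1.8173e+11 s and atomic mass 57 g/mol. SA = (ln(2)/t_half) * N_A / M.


lambda = ln(2) / t_half = ln(2) / 1.8173e+11 = 3.814159e-12 /s
SA = lambda * N_A / M
SA = 3.814159e-12 * 6.022e23 / 57
SA = 4.0296e+10 Bq/g

4.0296e+10


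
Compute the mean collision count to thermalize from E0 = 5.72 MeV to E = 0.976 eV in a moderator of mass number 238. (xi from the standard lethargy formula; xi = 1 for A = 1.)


xi = 1 + (A-1)^2/(2A)*ln((A-1)/(A+1)) = 0.008379872 (for A = 238)
n = ln(E0/E) / xi
n = ln(5.72e6 / 0.976) / 0.008379872
n = ln(5.860656e+06) / 0.008379872 = 1859.7

1859.7


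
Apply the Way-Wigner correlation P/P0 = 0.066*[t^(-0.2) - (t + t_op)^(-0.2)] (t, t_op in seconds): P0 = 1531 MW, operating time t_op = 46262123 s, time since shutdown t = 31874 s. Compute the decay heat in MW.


P/P0 = 0.066 * [t^(-0.2) - (t + t_op)^(-0.2)]
P/P0 = 0.066 * [31874^(-0.2) - (31874 + 46262123)^(-0.2)]
P/P0 = 0.066 * [0.1256935 - 0.02930185] = 0.006361849
P = 1531 * 0.006361849 = 9.7400 MW

9.7400


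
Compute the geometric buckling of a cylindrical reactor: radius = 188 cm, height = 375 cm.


B^2 = (2.405/R)^2 + (pi/H)^2
B^2 = (2.405/188)^2 + (pi/375)^2
B^2 = 2.3383e-04 /cm^2

2.3383e-04


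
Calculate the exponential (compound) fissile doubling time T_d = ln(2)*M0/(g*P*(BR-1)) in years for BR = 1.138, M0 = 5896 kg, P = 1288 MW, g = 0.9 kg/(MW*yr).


Breeding gain G = BR - 1 = 1.138 - 1 = 0.138
Fissile production rate = g * P * G = 0.9 * 1288 * 0.138 = 159.9696 kg/yr
T_d = ln(2) * M0 / (g * P * G)
T_d = ln(2) * 5896 / 159.9696 = 25.547 yr

25.547


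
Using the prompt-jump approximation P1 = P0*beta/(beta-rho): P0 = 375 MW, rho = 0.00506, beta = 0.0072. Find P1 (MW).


P1/P0 = beta / (beta - rho)
P1/P0 = 0.0072 / (0.0072 - 0.00506) = 3.364486
P1 = 375 * 3.364486 = 1261.7 MW

1261.7


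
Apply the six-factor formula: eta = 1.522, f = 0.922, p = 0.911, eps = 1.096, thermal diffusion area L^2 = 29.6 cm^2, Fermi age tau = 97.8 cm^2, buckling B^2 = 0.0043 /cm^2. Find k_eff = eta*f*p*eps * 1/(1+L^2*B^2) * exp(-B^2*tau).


k_inf = eta*f*p*eps = 1.522*0.922*0.911*1.096 = 1.401117
P_TNL = 1/(1 + L^2*B^2) = 1/(1 + 29.6*0.0043) = 0.8870911
P_FNL = exp(-B^2*tau) = exp(-0.0043*97.8) = 0.6566921
k_eff = k_inf * P_TNL * P_FNL = 1.401117 * 0.8870911 * 0.6566921
k_eff = 0.81621

0.81621


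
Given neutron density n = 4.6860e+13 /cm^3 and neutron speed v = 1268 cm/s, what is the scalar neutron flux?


phi = n * v
phi = 4.6860e+13 * 1268
phi = 5.9418e+16 /cm^2/s

5.9418e+16


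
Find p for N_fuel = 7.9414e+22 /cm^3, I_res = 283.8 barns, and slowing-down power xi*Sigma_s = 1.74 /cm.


p = exp(-N * I * 1e-24 / (xi*Sigma_s))
p = exp(-7.9414e+22 * 283.8 * 1e-24 / 1.74)
p = 2.3698e-06

2.3698e-06


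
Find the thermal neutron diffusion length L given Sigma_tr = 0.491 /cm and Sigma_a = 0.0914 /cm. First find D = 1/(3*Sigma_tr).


D = 1 / (3 * Sigma_tr) = 1 / (3 * 0.491) = 0.6788866 cm
L = sqrt(D / Sigma_a)
L = sqrt(0.6788866 / 0.0914)
L = 2.7254 cm

2.7254


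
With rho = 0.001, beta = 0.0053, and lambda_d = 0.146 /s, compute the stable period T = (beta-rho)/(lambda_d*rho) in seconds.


T = (beta - rho) / (lambda_d * rho)
T = (0.0053 - 0.001) / (0.146 * 0.001)
T = 29.452 s

29.452


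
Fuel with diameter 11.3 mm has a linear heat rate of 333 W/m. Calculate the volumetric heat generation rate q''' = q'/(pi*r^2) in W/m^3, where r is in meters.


r = D / 2 / 1000 = 11.3 / 2 / 1000 = 0.00565 m
q''' = q' / (pi * r^2)
q''' = 333 / (pi * 0.00565^2)
q''' = 3.3205e+06 W/m^3

3.3205e+06


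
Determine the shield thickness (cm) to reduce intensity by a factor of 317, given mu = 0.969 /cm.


x = ln(factor) / mu
x = ln(317) / 0.969
x = 5.9431 cm

5.9431


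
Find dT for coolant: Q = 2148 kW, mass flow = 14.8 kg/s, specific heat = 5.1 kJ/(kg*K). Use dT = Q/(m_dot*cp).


dT = Q / (m_dot * cp)
dT = 2148 / (14.8 * 5.1)
dT = 28.458 C

28.458


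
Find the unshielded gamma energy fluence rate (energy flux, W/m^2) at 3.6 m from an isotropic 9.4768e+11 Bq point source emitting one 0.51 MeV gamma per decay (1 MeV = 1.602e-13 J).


psi = A * E * 1.602e-13 / (4*pi*r^2)
psi = 9.4768e+11 * 0.51 * 1.602e-13 / (4*pi*3.6^2)
psi = 4.7542e-04 W/m^2

4.7542e-04


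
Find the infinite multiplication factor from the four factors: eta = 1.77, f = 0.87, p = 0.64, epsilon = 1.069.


k_inf = eta * f * p * epsilon
k_inf = 1.77 * 0.87 * 0.64 * 1.069
k_inf = 1.0535

1.0535


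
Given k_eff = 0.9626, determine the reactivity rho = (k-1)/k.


rho = (k_eff - 1) / k_eff
rho = (0.9626 - 1) / 0.9626
rho = -0.038853

-0.038853


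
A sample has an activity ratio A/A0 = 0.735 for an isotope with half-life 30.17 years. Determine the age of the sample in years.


lambda = ln(2) / t_half = ln(2) / 30.17 = 0.02297472 /yr
t = -ln(A/A0) / lambda
t = -ln(0.735) / 0.02297472
t = 13.401 yr

13.401


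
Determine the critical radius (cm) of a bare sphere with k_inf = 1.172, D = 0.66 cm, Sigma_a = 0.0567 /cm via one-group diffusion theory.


L^2 = D / Sigma_a = 0.66 / 0.0567 = 11.64021 cm^2
B_m^2 = (k_inf - 1) / L^2 = (1.172 - 1) / 11.64021 = 0.01477637 /cm^2
For a bare sphere: B_g = pi/R, so R_c = pi / sqrt(B_m^2)
R_c = pi / sqrt(0.01477637) = 25.844 cm

25.844


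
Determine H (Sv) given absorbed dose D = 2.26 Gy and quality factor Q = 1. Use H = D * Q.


H = D * Q
H = 2.26 * 1
H = 2.2600 Sv

2.2600


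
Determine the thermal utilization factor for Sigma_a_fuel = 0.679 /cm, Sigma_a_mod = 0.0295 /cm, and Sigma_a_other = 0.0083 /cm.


f = Sigma_a_fuel / (Sigma_a_fuel + Sigma_a_mod + Sigma_a_other)
f = 0.679 / (0.679 + 0.0295 + 0.0083)
f = 0.94727

0.94727


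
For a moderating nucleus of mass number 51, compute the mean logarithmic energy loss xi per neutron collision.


xi = 1 + (A-1)^2/(2A) * ln((A-1)/(A+1))
xi = 1 + (51-1)^2/(2*51) * ln((51-1)/(51 +1))
xi = 0.038708

0.038708


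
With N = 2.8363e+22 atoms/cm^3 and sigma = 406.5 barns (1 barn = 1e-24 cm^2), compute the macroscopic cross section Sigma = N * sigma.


Sigma = N * sigma_barns * 1e-24
Sigma = 2.8363e+22 * 406.5 * 1e-24
Sigma = 11.530 /cm

11.530


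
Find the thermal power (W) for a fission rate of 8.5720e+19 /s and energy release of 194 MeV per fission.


P = fission_rate * E_MeV * 1.602e-13
P = 8.5720e+19 * 194 * 1.602e-13
P = 2.6641e+09 W

2.6641e+09


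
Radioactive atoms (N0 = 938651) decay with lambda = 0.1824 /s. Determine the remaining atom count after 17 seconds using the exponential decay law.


N = N0 * exp(-lambda * t)
N = 938651 * exp(-0.1824 * 17)
N = 42252

42252


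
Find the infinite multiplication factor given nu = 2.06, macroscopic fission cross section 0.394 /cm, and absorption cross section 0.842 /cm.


k_inf = nu * Sigma_f / Sigma_a
k_inf = 2.06 * 0.394 / 0.842
k_inf = 0.96394

0.96394


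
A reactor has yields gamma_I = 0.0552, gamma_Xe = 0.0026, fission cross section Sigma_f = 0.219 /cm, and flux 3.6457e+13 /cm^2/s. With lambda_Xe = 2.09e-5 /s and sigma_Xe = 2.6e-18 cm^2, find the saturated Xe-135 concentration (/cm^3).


Xe_eq = (gamma_I + gamma_Xe) * Sigma_f * phi / (lambda_Xe + sigma_Xe * phi)
Numerator = (0.0552 + 0.0026) * 0.219 * 3.6457e+13 = 4.614800e+11
Denominator = 2.09e-5 + 2.6e-18 * 3.6457e+13 = 1.156882e-04
Xe_eq = 4.614800e+11 / 1.156882e-04 = 3.9890e+15 /cm^3

3.9890e+15


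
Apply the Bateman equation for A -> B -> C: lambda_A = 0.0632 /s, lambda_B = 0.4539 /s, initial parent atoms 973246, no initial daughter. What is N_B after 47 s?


N_B(t) = lambda_A * N_A0 / (lambda_B - lambda_A) * [exp(-lambda_A*t) - exp(-lambda_B*t)]
exp(-0.0632*47) = 0.05128279; exp(-0.4539*47) = 5.433323e-10
N_B = 0.0632 * 973246 / (0.4539 - 0.0632) * (0.05128279 - 5.433323e-10)
N_B = 8073.6

8073.6


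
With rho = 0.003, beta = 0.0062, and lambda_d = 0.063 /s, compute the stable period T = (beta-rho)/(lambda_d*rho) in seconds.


T = (beta - rho) / (lambda_d * rho)
T = (0.0062 - 0.003) / (0.063 * 0.003)
T = 16.931 s

16.931


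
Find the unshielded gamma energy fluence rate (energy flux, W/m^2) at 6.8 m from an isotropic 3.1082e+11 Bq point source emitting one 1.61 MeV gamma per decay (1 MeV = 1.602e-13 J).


psi = A * E * 1.602e-13 / (4*pi*r^2)
psi = 3.1082e+11 * 1.61 * 1.602e-13 / (4*pi*6.8^2)
psi = 1.3797e-04 W/m^2

1.3797e-04


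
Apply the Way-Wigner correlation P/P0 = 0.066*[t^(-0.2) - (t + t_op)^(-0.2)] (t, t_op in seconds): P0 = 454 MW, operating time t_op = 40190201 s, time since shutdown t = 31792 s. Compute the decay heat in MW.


P/P0 = 0.066 * [t^(-0.2) - (t + t_op)^(-0.2)]
P/P0 = 0.066 * [31792^(-0.2) - (31792 + 40190201)^(-0.2)]
P/P0 = 0.066 * [0.1257582 - 0.03013750] = 0.006310966
P = 454 * 0.006310966 = 2.8652 MW

2.8652


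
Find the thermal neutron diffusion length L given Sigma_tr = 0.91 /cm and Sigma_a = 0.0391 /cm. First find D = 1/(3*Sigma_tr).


D = 1 / (3 * Sigma_tr) = 1 / (3 * 0.91) = 0.3663004 cm
L = sqrt(D / Sigma_a)
L = sqrt(0.3663004 / 0.0391)
L = 3.0608 cm

3.0608


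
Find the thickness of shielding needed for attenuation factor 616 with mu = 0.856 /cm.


x = ln(factor) / mu
x = ln(616) / 0.856
x = 7.5038 cm

7.5038


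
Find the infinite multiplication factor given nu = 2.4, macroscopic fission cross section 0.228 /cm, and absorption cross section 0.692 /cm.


k_inf = nu * Sigma_f / Sigma_a
k_inf = 2.4 * 0.228 / 0.692
k_inf = 0.79075

0.79075


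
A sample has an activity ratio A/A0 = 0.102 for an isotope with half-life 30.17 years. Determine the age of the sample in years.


lambda = ln(2) / t_half = ln(2) / 30.17 = 0.02297472 /yr
t = -ln(A/A0) / lambda
t = -ln(0.102) / 0.02297472
t = 99.361 yr

99.361


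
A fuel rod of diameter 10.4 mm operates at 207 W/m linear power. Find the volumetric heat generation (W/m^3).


r = D / 2 / 1000 = 10.4 / 2 / 1000 = 0.0052 m
q''' = q' / (pi * r^2)
q''' = 207 / (pi * 0.0052^2)
q''' = 2.4368e+06 W/m^3

2.4368e+06


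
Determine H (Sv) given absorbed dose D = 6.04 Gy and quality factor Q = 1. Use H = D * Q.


H = D * Q
H = 6.04 * 1
H = 6.0400 Sv

6.0400


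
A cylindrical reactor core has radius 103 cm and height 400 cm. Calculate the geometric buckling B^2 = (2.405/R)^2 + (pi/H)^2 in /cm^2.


B^2 = (2.405/R)^2 + (pi/H)^2
B^2 = (2.405/103)^2 + (pi/400)^2
B^2 = 6.0688e-04 /cm^2

6.0688e-04


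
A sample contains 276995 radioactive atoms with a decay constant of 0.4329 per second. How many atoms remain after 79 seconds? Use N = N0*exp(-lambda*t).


N = N0 * exp(-lambda * t)
N = 276995 * exp(-0.4329 * 79)
N = 3.8904e-10

3.8904e-10


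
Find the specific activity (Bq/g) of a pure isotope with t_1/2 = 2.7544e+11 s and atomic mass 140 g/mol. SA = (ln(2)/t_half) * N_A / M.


lambda = ln(2) / t_half = ln(2) / 2.7544e+11 = 2.516509e-12 /s
SA = lambda * N_A / M
SA = 2.516509e-12 * 6.022e23 / 140
SA = 1.0825e+10 Bq/g

1.0825e+10


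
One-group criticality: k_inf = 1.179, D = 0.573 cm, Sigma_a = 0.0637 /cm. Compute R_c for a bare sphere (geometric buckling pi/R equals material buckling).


L^2 = D / Sigma_a = 0.573 / 0.0637 = 8.995290 cm^2
B_m^2 = (k_inf - 1) / L^2 = (1.179 - 1) / 8.995290 = 0.01989930 /cm^2
For a bare sphere: B_g = pi/R, so R_c = pi / sqrt(B_m^2)
R_c = pi / sqrt(0.01989930) = 22.271 cm

22.271


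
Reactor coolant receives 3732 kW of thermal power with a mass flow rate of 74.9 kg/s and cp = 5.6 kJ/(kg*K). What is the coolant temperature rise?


dT = Q / (m_dot * cp)
dT = 3732 / (74.9 * 5.6)
dT = 8.8976 C

8.8976


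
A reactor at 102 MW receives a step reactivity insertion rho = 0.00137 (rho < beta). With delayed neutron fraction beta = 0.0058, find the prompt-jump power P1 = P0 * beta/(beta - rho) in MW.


P1/P0 = beta / (beta - rho)
P1/P0 = 0.0058 / (0.0058 - 0.00137) = 1.309255
P1 = 102 * 1.309255 = 133.54 MW

133.54


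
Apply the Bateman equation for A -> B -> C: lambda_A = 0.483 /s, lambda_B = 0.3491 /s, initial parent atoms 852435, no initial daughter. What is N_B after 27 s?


N_B(t) = lambda_A * N_A0 / (lambda_B - lambda_A) * [exp(-lambda_A*t) - exp(-lambda_B*t)]
exp(-0.483*27) = 2.169530e-06; exp(-0.3491*27) = 8.062514e-05
N_B = 0.483 * 852435 / (0.3491 - 0.483) * (2.169530e-06 - 8.062514e-05)
N_B = 241.24

241.24


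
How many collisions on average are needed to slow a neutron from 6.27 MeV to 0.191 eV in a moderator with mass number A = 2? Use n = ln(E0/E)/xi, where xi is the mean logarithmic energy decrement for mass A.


xi = 1 + (A-1)^2/(2A)*ln((A-1)/(A+1)) = 0.7253469 (for A = 2)
n = ln(E0/E) / xi
n = ln(6.27e6 / 0.191) / 0.7253469
n = ln(3.282723e+07) / 0.7253469 = 23.860

23.860


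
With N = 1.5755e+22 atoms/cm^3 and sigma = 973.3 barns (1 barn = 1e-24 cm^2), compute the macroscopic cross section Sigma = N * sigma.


Sigma = N * sigma_barns * 1e-24
Sigma = 1.5755e+22 * 973.3 * 1e-24
Sigma = 15.334 /cm

15.334


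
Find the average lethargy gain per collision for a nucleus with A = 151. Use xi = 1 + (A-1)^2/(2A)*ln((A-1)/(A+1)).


xi = 1 + (A-1)^2/(2A) * ln((A-1)/(A+1))
xi = 1 + (151-1)^2/(2*151) * ln((151-1)/(151 +1))
xi = 0.013187

0.013187


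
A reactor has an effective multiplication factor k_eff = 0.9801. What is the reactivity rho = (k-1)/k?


rho = (k_eff - 1) / k_eff
rho = (0.9801 - 1) / 0.9801
rho = -0.020304

-0.020304


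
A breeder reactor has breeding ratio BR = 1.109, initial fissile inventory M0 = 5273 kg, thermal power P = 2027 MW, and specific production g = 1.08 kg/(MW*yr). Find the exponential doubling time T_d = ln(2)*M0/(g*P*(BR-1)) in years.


Breeding gain G = BR - 1 = 1.109 - 1 = 0.109
Fissile production rate = g * P * G = 1.08 * 2027 * 0.109 = 238.61844 kg/yr
T_d = ln(2) * M0 / (g * P * G)
T_d = ln(2) * 5273 / 238.61844 = 15.317 yr

15.317


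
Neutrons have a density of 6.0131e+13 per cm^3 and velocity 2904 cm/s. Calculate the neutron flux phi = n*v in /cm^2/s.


phi = n * v
phi = 6.0131e+13 * 2904
phi = 1.7462e+17 /cm^2/s

1.7462e+17


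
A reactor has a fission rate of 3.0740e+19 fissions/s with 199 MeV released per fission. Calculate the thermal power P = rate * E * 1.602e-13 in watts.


P = fission_rate * E_MeV * 1.602e-13
P = 3.0740e+19 * 199 * 1.602e-13
P = 9.7999e+08 W

9.7999e+08


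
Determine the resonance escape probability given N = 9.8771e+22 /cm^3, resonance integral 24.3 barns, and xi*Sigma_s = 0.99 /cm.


p = exp(-N * I * 1e-24 / (xi*Sigma_s))
p = exp(-9.8771e+22 * 24.3 * 1e-24 / 0.99)
p = 0.088533

0.088533


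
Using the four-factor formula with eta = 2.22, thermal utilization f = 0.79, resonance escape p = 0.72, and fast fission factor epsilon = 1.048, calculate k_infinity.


k_inf = eta * f * p * epsilon
k_inf = 2.22 * 0.79 * 0.72 * 1.048
k_inf = 1.3233

1.3233


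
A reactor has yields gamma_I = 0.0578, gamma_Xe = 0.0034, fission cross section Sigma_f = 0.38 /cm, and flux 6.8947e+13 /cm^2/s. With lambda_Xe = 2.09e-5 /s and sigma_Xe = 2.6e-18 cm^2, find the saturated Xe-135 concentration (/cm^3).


Xe_eq = (gamma_I + gamma_Xe) * Sigma_f * phi / (lambda_Xe + sigma_Xe * phi)
Numerator = (0.0578 + 0.0034) * 0.38 * 6.8947e+13 = 1.603431e+12
Denominator = 2.09e-5 + 2.6e-18 * 6.8947e+13 = 2.001622e-04
Xe_eq = 1.603431e+12 / 2.001622e-04 = 8.0107e+15 /cm^3

8.0107e+15
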